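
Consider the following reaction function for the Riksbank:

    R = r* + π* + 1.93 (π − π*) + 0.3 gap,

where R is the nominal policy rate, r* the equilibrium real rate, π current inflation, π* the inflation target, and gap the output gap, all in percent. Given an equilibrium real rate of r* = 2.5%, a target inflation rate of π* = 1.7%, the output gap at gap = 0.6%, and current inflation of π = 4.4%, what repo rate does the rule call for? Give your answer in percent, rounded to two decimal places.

9.59%

R = 2.5 + 1.7 + 1.93 × (4.4 − 1.7) + 0.3 × 0.6
   = 2.5 + 1.7 + 5.211 + 0.18 = 9.59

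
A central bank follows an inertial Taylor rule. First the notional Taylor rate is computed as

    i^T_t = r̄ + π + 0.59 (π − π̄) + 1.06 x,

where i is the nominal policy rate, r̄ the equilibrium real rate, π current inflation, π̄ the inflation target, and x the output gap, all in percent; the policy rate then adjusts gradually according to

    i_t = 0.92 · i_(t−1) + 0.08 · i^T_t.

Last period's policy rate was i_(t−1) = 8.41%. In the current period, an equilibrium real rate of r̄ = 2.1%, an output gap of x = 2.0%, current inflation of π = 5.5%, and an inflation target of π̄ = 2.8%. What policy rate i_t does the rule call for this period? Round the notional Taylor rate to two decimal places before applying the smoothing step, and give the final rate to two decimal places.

8.64%

i^T_t = 2.1 + 5.5 + 0.59 × (5.5 − 2.8) + 1.06 × 2.0
   = 2.1 + 5.5 + 1.593 + 2.12 = 11.31
i_t = 0.92 × 8.41 + 0.08 × 11.31 = 7.7372 + 0.9048 = 8.64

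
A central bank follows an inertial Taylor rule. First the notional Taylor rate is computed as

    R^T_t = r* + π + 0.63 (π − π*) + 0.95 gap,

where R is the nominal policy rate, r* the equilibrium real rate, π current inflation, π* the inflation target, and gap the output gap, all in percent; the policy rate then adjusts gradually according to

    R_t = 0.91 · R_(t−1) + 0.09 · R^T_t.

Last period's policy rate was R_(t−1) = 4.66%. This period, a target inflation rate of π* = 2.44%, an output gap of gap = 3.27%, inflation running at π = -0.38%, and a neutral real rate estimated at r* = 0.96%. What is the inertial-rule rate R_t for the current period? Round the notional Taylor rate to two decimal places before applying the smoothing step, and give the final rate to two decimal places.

4.41%

R^T_t = 0.96 + (-0.38) + 0.63 × (-0.38 − 2.44) + 0.95 × 3.27
   = 0.96 − 0.38 − 1.7766 + 3.1065 = 1.91
R_t = 0.91 × 4.66 + 0.09 × 1.91 = 4.2406 + 0.1719 = 4.41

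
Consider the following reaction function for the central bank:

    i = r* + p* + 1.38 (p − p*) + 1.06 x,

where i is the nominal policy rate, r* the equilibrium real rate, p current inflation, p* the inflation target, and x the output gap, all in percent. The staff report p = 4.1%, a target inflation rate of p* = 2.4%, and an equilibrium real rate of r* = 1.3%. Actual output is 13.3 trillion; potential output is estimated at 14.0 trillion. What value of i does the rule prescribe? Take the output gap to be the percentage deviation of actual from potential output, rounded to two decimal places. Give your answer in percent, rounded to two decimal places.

Output gap = 100 × (13.3 − 14.0) / 14.0 = -5.00%.
i = 1.30 + 2.40 + 1.38 × (4.10 − 2.40) + 1.06 × (-5.00)
   = 1.30 + 2.4 + 2.346 − 5.3 = 0.75

0.75%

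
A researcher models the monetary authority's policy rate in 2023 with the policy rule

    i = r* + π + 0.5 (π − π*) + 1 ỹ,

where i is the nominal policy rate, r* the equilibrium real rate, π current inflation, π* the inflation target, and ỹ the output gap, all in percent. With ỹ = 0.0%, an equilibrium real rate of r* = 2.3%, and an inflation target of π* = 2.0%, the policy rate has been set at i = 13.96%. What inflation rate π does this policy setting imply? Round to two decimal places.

8.44%

Collecting π: i = r* + (1 + 0.5) π − 0.5 π* + 1 ỹ
1.5 π = 13.96 − 2.3 + 0.5 × 2.0 − 1 × 0.0 = 12.66
π = 12.66 / 1.5 = 8.44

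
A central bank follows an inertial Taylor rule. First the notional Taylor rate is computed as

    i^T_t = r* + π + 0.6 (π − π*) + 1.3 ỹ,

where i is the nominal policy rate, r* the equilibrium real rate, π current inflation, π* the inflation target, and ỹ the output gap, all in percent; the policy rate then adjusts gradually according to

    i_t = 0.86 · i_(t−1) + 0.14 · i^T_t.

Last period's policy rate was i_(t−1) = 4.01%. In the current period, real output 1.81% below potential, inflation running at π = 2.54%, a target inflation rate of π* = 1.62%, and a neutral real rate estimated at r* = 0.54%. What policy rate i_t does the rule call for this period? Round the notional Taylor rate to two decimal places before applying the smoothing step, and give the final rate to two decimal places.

3.63%

Output 1.81% below potential → ỹ = -1.81.
i^T_t = 0.54 + 2.54 + 0.6 × (2.54 − 1.62) + 1.3 × (-1.81)
   = 0.54 + 2.54 + 0.552 − 2.353 = 1.28
i_t = 0.86 × 4.01 + 0.14 × 1.28 = 3.4486 + 0.1792 = 3.63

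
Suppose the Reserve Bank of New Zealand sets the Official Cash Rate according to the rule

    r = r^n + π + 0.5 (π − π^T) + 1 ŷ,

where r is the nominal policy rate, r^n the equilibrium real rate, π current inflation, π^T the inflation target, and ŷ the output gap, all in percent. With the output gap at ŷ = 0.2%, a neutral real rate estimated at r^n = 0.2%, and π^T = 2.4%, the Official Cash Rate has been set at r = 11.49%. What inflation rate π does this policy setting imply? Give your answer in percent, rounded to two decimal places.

Collecting π: r = r^n + (1 + 0.5) π − 0.5 π^T + 1 ŷ
1.5 π = 11.49 − 0.2 + 0.5 × 2.4 − 1 × 0.2 = 12.29
π = 12.29 / 1.5 = 8.19

8.19%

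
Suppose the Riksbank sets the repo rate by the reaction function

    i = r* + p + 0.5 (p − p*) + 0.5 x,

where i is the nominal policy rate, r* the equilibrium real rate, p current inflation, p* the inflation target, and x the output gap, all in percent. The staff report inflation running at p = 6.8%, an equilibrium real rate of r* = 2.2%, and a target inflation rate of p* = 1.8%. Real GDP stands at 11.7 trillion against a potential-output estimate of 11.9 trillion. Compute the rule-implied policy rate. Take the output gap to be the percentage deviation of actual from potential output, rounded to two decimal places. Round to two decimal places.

Output gap = 100 × (11.7 − 11.9) / 11.9 = -1.68%.
i = 2.20 + 6.80 + 0.5 × (6.80 − 1.80) + 0.5 × (-1.68)
   = 2.20 + 6.8 + 2.5 − 0.84 = 10.66

10.66%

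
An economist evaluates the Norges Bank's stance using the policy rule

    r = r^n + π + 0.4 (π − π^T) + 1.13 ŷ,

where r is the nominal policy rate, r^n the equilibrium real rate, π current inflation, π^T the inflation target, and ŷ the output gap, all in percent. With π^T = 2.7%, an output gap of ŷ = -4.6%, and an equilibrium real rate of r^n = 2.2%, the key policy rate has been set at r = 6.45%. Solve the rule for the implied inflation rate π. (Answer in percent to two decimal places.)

Collecting π: r = r^n + (1 + 0.4) π − 0.4 π^T + 1.13 ŷ
1.4 π = 6.45 − 2.2 + 0.4 × 2.7 − 1.13 × (-4.6) = 10.528
π = 10.528 / 1.4 = 7.52

7.52%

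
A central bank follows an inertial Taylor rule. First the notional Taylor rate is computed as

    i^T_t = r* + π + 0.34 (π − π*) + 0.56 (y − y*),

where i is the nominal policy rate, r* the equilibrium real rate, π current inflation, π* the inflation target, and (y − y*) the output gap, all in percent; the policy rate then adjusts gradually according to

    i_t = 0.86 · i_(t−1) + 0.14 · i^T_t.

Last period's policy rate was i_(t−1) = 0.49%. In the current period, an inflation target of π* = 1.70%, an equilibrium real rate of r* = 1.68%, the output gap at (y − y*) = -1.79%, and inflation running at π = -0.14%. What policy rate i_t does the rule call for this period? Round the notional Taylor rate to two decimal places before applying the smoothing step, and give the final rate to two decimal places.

0.41%

i^T_t = 1.68 + (-0.14) + 0.34 × (-0.14 − 1.70) + 0.56 × (-1.79)
   = 1.68 − 0.14 − 0.6256 − 1.0024 = -0.09
i_t = 0.86 × 0.49 + 0.14 × (-0.09) = 0.4214 − 0.0126 = 0.41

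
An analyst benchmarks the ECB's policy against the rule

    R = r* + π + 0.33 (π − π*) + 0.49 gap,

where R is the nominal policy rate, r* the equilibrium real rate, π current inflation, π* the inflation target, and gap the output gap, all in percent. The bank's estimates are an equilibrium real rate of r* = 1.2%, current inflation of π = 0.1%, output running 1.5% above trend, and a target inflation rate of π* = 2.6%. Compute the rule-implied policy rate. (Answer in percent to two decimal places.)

Output 1.5% above potential → gap = 1.5.
R = 1.2 + 0.1 + 0.33 × (0.1 − 2.6) + 0.49 × 1.5
   = 1.2 + 0.1 − 0.825 + 0.735 = 1.21

1.21%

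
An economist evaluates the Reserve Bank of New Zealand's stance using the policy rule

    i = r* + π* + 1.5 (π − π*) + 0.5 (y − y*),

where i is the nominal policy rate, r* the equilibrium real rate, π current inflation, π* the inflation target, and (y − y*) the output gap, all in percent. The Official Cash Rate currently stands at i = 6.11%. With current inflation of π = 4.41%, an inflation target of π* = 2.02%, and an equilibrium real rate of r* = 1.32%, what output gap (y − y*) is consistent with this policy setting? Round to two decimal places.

-1.63%

0.5 (y − y*) = 6.11 − 1.32 − 2.02 − 1.5 × (4.41 − 2.02) = -0.815
(y − y*) = -0.815 / 0.5 = -1.63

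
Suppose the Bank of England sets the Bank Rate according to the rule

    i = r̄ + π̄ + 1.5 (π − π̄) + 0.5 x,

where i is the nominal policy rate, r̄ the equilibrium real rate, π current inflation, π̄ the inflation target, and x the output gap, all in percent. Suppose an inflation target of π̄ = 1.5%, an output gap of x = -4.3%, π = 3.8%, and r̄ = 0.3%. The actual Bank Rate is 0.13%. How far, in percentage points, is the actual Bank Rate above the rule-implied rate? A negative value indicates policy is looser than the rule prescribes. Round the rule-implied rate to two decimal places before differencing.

-2.97 pp

i = 0.3 + 1.5 + 1.5 × (3.8 − 1.5) + 0.5 × (-4.3)
   = 0.3 + 1.5 + 3.45 − 2.15 = 3.10
Deviation = 0.13 − 3.10 = -2.97 pp.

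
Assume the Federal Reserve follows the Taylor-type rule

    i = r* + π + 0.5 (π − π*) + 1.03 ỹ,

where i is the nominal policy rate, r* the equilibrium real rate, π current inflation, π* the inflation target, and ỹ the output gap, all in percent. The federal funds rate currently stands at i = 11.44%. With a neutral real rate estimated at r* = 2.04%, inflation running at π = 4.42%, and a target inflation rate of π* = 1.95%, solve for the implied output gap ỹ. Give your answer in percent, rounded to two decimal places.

1.03 ỹ = 11.44 − 2.04 − 4.42 − 0.5 × (4.42 − 1.95) = 3.745
ỹ = 3.745 / 1.03 = 3.64

3.64%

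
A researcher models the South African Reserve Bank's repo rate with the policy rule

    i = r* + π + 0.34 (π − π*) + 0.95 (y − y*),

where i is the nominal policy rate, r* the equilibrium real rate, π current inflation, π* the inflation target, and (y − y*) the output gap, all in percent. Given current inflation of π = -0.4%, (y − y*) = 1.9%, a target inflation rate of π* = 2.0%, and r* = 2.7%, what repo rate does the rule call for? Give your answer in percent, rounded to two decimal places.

i = 2.7 + (-0.4) + 0.34 × (-0.4 − 2.0) + 0.95 × 1.9
   = 2.7 − 0.4 − 0.816 + 1.805 = 3.29

3.29%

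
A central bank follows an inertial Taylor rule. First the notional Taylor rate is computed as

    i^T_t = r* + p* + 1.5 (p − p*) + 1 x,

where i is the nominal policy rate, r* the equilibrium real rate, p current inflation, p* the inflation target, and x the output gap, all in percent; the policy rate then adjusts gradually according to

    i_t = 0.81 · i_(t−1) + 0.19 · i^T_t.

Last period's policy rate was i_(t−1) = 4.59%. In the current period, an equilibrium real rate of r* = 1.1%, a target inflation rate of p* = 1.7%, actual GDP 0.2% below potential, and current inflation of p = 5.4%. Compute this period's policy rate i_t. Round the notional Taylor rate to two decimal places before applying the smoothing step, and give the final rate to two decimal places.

5.27%

Output 0.2% below potential → x = -0.2.
i^T_t = 1.1 + 1.7 + 1.5 × (5.4 − 1.7) + 1 × (-0.2)
   = 1.1 + 1.7 + 5.55 − 0.2 = 8.15
i_t = 0.81 × 4.59 + 0.19 × 8.15 = 3.7179 + 1.5485 = 5.27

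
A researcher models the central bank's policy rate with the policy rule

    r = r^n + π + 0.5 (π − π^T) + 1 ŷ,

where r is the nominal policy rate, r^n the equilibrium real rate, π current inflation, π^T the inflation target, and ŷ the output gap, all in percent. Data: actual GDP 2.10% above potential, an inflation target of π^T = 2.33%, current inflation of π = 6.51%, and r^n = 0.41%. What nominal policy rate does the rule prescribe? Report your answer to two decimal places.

Output 2.10% above potential → ŷ = 2.10.
r = 0.41 + 6.51 + 0.5 × (6.51 − 2.33) + 1 × 2.10
   = 0.41 + 6.51 + 2.09 + 2.1 = 11.11

11.11%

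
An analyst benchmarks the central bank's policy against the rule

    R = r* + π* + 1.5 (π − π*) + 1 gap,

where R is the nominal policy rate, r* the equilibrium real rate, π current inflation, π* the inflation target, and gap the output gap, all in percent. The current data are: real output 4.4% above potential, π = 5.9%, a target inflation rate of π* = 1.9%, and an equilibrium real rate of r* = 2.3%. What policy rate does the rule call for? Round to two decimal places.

Output 4.4% above potential → gap = 4.4.
R = 2.3 + 1.9 + 1.5 × (5.9 − 1.9) + 1 × 4.4
   = 2.3 + 1.9 + 6 + 4.4 = 14.60

14.60%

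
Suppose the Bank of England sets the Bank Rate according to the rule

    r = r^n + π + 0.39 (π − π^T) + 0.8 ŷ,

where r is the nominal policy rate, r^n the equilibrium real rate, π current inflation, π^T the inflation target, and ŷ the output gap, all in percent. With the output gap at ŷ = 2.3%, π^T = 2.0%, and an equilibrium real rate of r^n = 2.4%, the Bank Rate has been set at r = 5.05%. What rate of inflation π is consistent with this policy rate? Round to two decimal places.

1.14%

Collecting π: r = r^n + (1 + 0.39) π − 0.39 π^T + 0.8 ŷ
1.39 π = 5.05 − 2.4 + 0.39 × 2.0 − 0.8 × 2.3 = 1.59
π = 1.59 / 1.39 = 1.14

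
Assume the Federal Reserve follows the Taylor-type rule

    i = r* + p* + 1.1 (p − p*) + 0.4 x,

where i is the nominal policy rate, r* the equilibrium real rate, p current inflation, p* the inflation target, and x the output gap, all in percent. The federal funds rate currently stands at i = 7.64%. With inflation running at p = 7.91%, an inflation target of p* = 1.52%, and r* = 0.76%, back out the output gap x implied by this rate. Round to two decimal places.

0.4 x = 7.64 − 0.76 − 1.52 − 1.1 × (7.91 − 1.52) = -1.669
x = -1.669 / 0.4 = -4.17

-4.17%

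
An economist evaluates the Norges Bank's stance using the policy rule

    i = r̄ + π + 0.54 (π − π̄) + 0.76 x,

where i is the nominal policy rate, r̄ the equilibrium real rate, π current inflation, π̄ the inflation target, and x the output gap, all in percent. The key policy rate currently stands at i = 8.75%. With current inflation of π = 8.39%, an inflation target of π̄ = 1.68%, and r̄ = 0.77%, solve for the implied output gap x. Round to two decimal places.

0.76 x = 8.75 − 0.77 − 8.39 − 0.54 × (8.39 − 1.68) = -4.0334
x = -4.0334 / 0.76 = -5.31

-5.31%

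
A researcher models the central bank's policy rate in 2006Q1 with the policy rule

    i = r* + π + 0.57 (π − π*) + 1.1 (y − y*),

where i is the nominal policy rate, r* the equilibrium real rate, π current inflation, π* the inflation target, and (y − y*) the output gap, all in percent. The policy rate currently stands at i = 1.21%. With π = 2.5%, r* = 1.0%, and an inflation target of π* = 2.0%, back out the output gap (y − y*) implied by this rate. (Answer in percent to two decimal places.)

1.1 (y − y*) = 1.21 − 1.0 − 2.5 − 0.57 × (2.5 − 2.0) = -2.575
(y − y*) = -2.575 / 1.1 = -2.34

-2.34%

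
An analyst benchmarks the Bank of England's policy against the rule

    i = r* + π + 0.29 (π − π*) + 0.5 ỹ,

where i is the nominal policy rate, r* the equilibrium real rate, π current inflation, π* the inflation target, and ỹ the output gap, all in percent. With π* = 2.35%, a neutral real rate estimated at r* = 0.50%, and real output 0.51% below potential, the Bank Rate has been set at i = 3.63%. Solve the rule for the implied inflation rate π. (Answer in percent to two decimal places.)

3.15%

Output 0.51% below potential → ỹ = -0.51.
Collecting π: i = r* + (1 + 0.29) π − 0.29 π* + 0.5 ỹ
1.29 π = 3.63 − 0.50 + 0.29 × 2.35 − 0.5 × (-0.51) = 4.0665
π = 4.0665 / 1.29 = 3.15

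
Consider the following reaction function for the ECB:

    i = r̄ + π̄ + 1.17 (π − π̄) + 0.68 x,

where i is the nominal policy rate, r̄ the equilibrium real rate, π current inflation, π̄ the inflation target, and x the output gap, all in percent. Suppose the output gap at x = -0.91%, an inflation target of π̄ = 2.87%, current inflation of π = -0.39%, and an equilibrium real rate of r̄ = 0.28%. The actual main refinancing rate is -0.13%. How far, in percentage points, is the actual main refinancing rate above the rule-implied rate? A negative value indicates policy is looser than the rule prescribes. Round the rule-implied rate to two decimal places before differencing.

1.15 pp

i = 0.28 + 2.87 + 1.17 × (-0.39 − 2.87) + 0.68 × (-0.91)
   = 0.28 + 2.87 − 3.8142 − 0.6188 = -1.28
Deviation = -0.13 − (-1.28) = 1.15 pp.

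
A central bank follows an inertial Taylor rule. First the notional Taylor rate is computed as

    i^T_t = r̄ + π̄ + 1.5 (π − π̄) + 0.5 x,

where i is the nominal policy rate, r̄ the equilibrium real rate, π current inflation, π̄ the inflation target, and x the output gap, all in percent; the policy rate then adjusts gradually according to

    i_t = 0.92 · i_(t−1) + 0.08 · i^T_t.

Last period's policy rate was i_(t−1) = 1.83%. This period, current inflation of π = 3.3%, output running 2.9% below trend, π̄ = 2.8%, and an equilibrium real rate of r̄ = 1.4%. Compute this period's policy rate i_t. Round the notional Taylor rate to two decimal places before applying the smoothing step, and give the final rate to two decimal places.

Output 2.9% below potential → x = -2.9.
i^T_t = 1.4 + 2.8 + 1.5 × (3.3 − 2.8) + 0.5 × (-2.9)
   = 1.4 + 2.8 + 0.75 − 1.45 = 3.50
i_t = 0.92 × 1.83 + 0.08 × 3.50 = 1.6836 + 0.28 = 1.96

1.96%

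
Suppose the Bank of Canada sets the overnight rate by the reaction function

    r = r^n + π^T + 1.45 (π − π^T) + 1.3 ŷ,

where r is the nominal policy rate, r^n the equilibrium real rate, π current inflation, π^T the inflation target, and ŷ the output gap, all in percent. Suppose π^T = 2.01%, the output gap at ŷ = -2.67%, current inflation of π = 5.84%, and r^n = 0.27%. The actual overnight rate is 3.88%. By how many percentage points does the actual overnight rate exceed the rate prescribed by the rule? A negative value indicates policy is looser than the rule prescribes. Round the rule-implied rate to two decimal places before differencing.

-0.48 pp

r = 0.27 + 2.01 + 1.45 × (5.84 − 2.01) + 1.3 × (-2.67)
   = 0.27 + 2.01 + 5.5535 − 3.471 = 4.36
Deviation = 3.88 − 4.36 = -0.48 pp.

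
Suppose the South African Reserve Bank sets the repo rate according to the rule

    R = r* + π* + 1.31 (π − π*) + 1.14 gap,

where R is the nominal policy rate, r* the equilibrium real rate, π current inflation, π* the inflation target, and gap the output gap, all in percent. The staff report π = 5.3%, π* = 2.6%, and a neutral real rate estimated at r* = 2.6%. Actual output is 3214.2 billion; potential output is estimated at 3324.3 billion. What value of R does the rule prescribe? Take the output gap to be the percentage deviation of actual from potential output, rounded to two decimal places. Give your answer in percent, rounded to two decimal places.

4.96%

Output gap = 100 × (3214.2 − 3324.3) / 3324.3 = -3.31%.
R = 2.60 + 2.60 + 1.31 × (5.30 − 2.60) + 1.14 × (-3.31)
   = 2.60 + 2.6 + 3.537 − 3.7734 = 4.96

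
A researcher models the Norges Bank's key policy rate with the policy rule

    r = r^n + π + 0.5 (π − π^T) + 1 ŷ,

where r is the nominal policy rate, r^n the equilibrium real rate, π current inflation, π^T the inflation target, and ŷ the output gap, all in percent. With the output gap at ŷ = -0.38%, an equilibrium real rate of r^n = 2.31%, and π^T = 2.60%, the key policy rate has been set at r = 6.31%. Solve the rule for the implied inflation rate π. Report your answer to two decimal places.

3.79%

Collecting π: r = r^n + (1 + 0.5) π − 0.5 π^T + 1 ŷ
1.5 π = 6.31 − 2.31 + 0.5 × 2.60 − 1 × (-0.38) = 5.68
π = 5.68 / 1.5 = 3.79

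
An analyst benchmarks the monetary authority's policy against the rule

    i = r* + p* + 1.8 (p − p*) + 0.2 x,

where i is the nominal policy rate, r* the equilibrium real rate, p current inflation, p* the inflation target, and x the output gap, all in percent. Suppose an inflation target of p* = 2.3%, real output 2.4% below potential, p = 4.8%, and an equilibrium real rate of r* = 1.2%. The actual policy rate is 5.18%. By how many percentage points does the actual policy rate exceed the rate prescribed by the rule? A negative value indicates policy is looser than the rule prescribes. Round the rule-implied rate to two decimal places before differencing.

-2.34 pp

Output 2.4% below potential → x = -2.4.
i = 1.2 + 2.3 + 1.8 × (4.8 − 2.3) + 0.2 × (-2.4)
   = 1.2 + 2.3 + 4.5 − 0.48 = 7.52
Deviation = 5.18 − 7.52 = -2.34 pp.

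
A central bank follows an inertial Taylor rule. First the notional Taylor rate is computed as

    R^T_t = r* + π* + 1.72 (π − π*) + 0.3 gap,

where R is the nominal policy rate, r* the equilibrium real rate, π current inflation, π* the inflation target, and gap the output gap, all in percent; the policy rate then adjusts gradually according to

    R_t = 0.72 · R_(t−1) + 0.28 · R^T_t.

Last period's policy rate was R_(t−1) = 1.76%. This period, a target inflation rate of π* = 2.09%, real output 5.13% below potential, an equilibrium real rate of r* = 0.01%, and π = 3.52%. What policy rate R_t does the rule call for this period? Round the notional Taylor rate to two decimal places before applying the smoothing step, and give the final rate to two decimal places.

2.11%

Output 5.13% below potential → gap = -5.13.
R^T_t = 0.01 + 2.09 + 1.72 × (3.52 − 2.09) + 0.3 × (-5.13)
   = 0.01 + 2.09 + 2.4596 − 1.539 = 3.02
R_t = 0.72 × 1.76 + 0.28 × 3.02 = 1.2672 + 0.8456 = 2.11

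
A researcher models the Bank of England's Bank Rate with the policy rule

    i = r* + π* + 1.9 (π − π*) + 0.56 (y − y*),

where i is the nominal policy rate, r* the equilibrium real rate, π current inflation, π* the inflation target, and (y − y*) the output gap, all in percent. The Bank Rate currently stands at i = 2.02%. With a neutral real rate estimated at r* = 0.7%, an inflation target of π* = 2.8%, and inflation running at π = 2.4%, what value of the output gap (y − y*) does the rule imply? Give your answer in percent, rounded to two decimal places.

-1.29%

0.56 (y − y*) = 2.02 − 0.7 − 2.8 − 1.9 × (2.4 − 2.8) = -0.72
(y − y*) = -0.72 / 0.56 = -1.29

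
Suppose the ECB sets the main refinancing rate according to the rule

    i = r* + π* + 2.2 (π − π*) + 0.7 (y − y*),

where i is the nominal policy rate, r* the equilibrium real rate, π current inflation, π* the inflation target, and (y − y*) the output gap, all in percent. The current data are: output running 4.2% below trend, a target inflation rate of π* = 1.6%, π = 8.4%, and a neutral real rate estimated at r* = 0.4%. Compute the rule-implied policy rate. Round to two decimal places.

14.02%

Output 4.2% below potential → (y − y*) = -4.2.
i = 0.4 + 1.6 + 2.2 × (8.4 − 1.6) + 0.7 × (-4.2)
   = 0.4 + 1.6 + 14.96 − 2.94 = 14.02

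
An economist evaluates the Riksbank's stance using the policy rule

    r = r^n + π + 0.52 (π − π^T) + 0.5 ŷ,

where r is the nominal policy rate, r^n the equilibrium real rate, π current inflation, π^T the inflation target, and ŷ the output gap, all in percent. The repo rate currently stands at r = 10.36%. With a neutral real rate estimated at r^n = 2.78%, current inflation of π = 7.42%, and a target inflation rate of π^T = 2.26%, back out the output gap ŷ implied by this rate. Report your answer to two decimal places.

0.5 ŷ = 10.36 − 2.78 − 7.42 − 0.52 × (7.42 − 2.26) = -2.5232
ŷ = -2.5232 / 0.5 = -5.05

-5.05%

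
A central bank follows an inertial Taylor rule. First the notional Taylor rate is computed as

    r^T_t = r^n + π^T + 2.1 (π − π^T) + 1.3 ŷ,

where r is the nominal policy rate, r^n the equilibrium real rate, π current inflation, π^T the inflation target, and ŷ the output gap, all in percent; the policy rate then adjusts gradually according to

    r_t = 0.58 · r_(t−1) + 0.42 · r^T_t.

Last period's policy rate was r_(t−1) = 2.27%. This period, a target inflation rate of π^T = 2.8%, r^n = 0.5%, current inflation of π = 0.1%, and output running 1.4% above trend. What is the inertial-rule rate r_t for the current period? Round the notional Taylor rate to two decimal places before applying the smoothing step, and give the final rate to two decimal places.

Output 1.4% above potential → ŷ = 1.4.
r^T_t = 0.5 + 2.8 + 2.1 × (0.1 − 2.8) + 1.3 × 1.4
   = 0.5 + 2.8 − 5.67 + 1.82 = -0.55
r_t = 0.58 × 2.27 + 0.42 × (-0.55) = 1.3166 − 0.231 = 1.09

1.09%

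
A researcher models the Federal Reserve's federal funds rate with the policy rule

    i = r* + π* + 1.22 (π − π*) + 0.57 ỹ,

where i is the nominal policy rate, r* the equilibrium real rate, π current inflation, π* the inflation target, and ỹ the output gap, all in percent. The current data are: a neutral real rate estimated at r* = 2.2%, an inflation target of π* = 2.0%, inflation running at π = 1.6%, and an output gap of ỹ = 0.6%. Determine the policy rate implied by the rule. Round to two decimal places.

4.05%

i = 2.2 + 2.0 + 1.22 × (1.6 − 2.0) + 0.57 × 0.6
   = 2.2 + 2 − 0.488 + 0.342 = 4.05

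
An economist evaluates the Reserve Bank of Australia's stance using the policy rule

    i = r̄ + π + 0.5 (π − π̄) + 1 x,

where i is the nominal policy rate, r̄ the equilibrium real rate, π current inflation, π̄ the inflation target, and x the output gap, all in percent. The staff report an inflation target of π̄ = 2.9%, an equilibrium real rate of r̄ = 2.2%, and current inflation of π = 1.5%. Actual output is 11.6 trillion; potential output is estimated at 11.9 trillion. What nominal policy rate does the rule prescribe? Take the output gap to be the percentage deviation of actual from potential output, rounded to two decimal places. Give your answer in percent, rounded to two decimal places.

Output gap = 100 × (11.6 − 11.9) / 11.9 = -2.52%.
i = 2.20 + 1.50 + 0.5 × (1.50 − 2.90) + 1 × (-2.52)
   = 2.20 + 1.5 − 0.7 − 2.52 = 0.48

0.48%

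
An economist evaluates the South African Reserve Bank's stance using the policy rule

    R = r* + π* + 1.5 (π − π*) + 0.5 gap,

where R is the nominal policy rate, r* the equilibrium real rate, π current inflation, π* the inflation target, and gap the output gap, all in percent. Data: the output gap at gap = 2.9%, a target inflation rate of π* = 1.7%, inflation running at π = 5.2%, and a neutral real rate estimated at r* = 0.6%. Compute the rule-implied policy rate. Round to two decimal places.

9.00%

R = 0.6 + 1.7 + 1.5 × (5.2 − 1.7) + 0.5 × 2.9
   = 0.6 + 1.7 + 5.25 + 1.45 = 9.00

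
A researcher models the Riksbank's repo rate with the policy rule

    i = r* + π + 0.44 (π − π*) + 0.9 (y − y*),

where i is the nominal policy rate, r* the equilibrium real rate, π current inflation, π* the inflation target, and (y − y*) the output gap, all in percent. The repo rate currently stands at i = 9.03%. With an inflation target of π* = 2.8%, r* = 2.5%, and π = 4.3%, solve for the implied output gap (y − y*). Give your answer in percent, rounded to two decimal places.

0.9 (y − y*) = 9.03 − 2.5 − 4.3 − 0.44 × (4.3 − 2.8) = 1.57
(y − y*) = 1.57 / 0.9 = 1.74

1.74%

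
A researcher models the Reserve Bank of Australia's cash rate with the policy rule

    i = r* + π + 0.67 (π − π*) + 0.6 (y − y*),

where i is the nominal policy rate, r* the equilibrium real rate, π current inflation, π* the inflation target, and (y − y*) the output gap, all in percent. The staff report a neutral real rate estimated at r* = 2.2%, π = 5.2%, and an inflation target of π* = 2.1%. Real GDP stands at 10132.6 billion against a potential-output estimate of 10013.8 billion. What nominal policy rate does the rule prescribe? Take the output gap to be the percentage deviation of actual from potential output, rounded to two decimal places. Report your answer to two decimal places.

10.19%

Output gap = 100 × (10132.6 − 10013.8) / 10013.8 = 1.19%.
i = 2.20 + 5.20 + 0.67 × (5.20 − 2.10) + 0.6 × 1.19
   = 2.20 + 5.2 + 2.077 + 0.714 = 10.19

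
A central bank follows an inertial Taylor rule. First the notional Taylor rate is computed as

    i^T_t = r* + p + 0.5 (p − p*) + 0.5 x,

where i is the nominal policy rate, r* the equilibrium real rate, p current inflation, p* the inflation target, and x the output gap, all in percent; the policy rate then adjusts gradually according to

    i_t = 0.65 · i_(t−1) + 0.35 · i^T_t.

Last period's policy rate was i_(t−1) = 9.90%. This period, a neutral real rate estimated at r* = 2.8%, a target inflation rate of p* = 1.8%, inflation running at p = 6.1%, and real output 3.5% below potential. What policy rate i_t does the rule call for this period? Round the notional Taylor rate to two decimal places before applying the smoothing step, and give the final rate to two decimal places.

9.69%

Output 3.5% below potential → x = -3.5.
i^T_t = 2.8 + 6.1 + 0.5 × (6.1 − 1.8) + 0.5 × (-3.5)
   = 2.8 + 6.1 + 2.15 − 1.75 = 9.30
i_t = 0.65 × 9.90 + 0.35 × 9.30 = 6.435 + 3.255 = 9.69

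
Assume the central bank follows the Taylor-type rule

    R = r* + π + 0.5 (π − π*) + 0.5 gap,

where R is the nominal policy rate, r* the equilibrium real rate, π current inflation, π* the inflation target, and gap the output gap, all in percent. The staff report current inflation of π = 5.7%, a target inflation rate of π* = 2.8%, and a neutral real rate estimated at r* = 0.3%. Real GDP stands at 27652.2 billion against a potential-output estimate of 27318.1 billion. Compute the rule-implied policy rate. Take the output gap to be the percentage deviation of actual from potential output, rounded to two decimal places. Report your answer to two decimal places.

Output gap = 100 × (27652.2 − 27318.1) / 27318.1 = 1.22%.
R = 0.30 + 5.70 + 0.5 × (5.70 − 2.80) + 0.5 × 1.22
   = 0.30 + 5.7 + 1.45 + 0.61 = 8.06

8.06%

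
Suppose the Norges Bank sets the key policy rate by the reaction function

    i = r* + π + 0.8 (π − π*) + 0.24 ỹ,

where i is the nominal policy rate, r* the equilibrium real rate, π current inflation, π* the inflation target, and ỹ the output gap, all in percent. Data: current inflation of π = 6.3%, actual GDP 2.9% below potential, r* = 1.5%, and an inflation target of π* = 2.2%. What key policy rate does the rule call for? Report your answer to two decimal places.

10.38%

Output 2.9% below potential → ỹ = -2.9.
i = 1.5 + 6.3 + 0.8 × (6.3 − 2.2) + 0.24 × (-2.9)
   = 1.5 + 6.3 + 3.28 − 0.696 = 10.38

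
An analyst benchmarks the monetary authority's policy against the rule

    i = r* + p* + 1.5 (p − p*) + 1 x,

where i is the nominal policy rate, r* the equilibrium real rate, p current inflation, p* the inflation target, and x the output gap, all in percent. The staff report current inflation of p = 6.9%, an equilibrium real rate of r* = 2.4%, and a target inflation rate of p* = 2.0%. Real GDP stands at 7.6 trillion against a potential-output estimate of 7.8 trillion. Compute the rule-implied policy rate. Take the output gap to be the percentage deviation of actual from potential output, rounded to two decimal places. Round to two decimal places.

9.19%

Output gap = 100 × (7.6 − 7.8) / 7.8 = -2.56%.
i = 2.40 + 2.00 + 1.5 × (6.90 − 2.00) + 1 × (-2.56)
   = 2.40 + 2 + 7.35 − 2.56 = 9.19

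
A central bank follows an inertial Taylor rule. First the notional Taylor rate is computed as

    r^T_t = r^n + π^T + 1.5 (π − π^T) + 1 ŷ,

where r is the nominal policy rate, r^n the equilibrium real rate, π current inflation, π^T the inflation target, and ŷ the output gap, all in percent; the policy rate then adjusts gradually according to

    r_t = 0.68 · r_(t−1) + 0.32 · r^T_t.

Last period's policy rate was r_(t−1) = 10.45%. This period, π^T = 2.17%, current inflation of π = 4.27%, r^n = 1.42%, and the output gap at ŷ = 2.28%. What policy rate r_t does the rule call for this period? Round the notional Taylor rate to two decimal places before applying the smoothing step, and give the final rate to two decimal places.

9.99%

r^T_t = 1.42 + 2.17 + 1.5 × (4.27 − 2.17) + 1 × 2.28
   = 1.42 + 2.17 + 3.15 + 2.28 = 9.02
r_t = 0.68 × 10.45 + 0.32 × 9.02 = 7.106 + 2.8864 = 9.99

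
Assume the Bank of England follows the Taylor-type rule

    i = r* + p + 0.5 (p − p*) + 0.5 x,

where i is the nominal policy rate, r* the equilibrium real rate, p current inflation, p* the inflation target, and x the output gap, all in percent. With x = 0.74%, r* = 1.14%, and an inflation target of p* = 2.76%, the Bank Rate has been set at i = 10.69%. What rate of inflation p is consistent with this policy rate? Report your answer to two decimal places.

7.04%

Collecting p: i = r* + (1 + 0.5) p − 0.5 p* + 0.5 x
1.5 p = 10.69 − 1.14 + 0.5 × 2.76 − 0.5 × 0.74 = 10.56
p = 10.56 / 1.5 = 7.04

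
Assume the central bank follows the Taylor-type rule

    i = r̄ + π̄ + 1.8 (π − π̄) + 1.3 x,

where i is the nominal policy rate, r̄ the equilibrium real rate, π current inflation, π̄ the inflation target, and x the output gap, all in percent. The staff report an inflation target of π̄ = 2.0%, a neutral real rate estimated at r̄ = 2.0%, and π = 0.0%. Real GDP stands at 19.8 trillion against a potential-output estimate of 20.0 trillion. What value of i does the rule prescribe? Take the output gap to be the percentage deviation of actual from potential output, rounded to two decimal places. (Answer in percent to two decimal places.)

Output gap = 100 × (19.8 − 20.0) / 20.0 = -1.00%.
i = 2.00 + 2.00 + 1.8 × (0.00 − 2.00) + 1.3 × (-1.00)
   = 2.00 + 2 − 3.6 − 1.3 = -0.90

-0.90%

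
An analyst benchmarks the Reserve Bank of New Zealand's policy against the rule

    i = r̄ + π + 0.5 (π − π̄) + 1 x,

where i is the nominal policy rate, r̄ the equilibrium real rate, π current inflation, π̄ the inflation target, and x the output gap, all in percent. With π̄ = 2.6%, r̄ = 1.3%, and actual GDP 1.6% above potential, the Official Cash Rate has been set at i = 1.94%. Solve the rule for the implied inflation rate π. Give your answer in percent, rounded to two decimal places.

Output 1.6% above potential → x = 1.6.
Collecting π: i = r̄ + (1 + 0.5) π − 0.5 π̄ + 1 x
1.5 π = 1.94 − 1.3 + 0.5 × 2.6 − 1 × 1.6 = 0.34
π = 0.34 / 1.5 = 0.23

0.23%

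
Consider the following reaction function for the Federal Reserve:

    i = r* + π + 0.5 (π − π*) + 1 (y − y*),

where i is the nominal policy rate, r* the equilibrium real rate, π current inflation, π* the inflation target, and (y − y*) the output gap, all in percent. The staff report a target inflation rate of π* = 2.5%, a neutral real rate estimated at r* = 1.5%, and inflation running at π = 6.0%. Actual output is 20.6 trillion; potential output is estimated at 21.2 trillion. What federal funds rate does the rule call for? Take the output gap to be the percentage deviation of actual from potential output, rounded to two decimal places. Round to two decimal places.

Output gap = 100 × (20.6 − 21.2) / 21.2 = -2.83%.
i = 1.50 + 6.00 + 0.5 × (6.00 − 2.50) + 1 × (-2.83)
   = 1.50 + 6 + 1.75 − 2.83 = 6.42

6.42%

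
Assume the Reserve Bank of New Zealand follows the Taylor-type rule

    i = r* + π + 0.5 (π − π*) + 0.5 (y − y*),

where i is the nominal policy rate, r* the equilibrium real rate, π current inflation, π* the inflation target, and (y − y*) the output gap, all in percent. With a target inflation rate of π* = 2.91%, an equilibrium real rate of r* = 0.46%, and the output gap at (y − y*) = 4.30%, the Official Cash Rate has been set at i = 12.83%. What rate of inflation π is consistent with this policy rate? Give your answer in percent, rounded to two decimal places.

7.78%

Collecting π: i = r* + (1 + 0.5) π − 0.5 π* + 0.5 (y − y*)
1.5 π = 12.83 − 0.46 + 0.5 × 2.91 − 0.5 × 4.30 = 11.675
π = 11.675 / 1.5 = 7.78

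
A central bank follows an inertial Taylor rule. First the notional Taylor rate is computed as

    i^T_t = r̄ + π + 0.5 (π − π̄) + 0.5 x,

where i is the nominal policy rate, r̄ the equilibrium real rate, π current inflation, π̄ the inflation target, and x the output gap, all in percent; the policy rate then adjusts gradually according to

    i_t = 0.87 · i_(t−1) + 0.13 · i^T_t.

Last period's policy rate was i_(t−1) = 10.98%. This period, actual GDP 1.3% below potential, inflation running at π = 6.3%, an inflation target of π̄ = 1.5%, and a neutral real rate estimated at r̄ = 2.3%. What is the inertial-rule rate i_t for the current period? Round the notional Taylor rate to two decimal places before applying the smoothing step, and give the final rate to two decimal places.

Output 1.3% below potential → x = -1.3.
i^T_t = 2.3 + 6.3 + 0.5 × (6.3 − 1.5) + 0.5 × (-1.3)
   = 2.3 + 6.3 + 2.4 − 0.65 = 10.35
i_t = 0.87 × 10.98 + 0.13 × 10.35 = 9.5526 + 1.3455 = 10.90

10.90%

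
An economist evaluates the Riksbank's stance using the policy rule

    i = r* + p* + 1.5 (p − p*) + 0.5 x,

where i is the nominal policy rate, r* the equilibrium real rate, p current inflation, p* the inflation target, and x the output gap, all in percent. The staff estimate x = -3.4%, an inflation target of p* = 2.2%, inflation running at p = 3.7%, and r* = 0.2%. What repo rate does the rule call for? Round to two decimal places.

i = 0.2 + 2.2 + 1.5 × (3.7 − 2.2) + 0.5 × (-3.4)
   = 0.2 + 2.2 + 2.25 − 1.7 = 2.95

2.95%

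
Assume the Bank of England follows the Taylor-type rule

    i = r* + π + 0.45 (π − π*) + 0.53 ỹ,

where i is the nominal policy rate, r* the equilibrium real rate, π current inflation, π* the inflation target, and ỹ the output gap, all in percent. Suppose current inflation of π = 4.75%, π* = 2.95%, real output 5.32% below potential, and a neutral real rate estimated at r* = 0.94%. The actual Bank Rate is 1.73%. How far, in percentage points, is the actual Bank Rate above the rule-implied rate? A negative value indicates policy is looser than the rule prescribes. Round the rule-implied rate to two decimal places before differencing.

-1.95 pp

Output 5.32% below potential → ỹ = -5.32.
i = 0.94 + 4.75 + 0.45 × (4.75 − 2.95) + 0.53 × (-5.32)
   = 0.94 + 4.75 + 0.81 − 2.8196 = 3.68
Deviation = 1.73 − 3.68 = -1.95 pp.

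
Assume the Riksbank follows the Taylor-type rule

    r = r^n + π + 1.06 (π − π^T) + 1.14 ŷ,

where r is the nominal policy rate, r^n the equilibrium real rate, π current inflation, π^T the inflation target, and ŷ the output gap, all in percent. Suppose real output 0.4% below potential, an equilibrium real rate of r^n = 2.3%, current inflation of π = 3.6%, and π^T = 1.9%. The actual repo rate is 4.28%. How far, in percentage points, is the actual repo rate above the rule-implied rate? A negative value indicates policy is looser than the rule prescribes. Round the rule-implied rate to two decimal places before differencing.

Output 0.4% below potential → ŷ = -0.4.
r = 2.3 + 3.6 + 1.06 × (3.6 − 1.9) + 1.14 × (-0.4)
   = 2.3 + 3.6 + 1.802 − 0.456 = 7.25
Deviation = 4.28 − 7.25 = -2.97 pp.

-2.97 pp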